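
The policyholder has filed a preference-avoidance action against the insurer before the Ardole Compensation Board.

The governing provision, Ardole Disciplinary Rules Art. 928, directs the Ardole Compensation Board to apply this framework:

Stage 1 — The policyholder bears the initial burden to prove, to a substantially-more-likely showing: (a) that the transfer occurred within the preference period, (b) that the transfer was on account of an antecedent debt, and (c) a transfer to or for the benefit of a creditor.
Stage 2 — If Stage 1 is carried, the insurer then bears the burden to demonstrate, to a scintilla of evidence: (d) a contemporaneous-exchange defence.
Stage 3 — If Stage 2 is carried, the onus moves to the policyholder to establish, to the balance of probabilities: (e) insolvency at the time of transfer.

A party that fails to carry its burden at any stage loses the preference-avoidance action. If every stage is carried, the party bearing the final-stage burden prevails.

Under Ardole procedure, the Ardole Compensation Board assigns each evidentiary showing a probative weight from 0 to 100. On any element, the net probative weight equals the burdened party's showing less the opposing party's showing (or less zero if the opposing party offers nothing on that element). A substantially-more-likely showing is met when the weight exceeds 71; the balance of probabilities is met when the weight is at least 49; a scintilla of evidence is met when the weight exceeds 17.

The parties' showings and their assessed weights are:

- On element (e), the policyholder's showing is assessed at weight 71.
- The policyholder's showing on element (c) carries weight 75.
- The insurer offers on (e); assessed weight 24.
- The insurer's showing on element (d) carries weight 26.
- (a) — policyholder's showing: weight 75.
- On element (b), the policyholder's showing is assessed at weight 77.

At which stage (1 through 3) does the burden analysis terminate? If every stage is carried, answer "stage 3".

Stage 1 (policyholder, a substantially-more-likely showing, weight exceeds 71): (a) 75 > 71 — meets; (b) 77 > 71 — meets; (c) 75 > 71 — meets.
  All elements met. The burden passes to the insurer.
Stage 2 (insurer, a scintilla of evidence, weight exceeds 17): (d) 26 > 17 — meets.
  The insurer carries Stage 2; the policyholder now bears the burden.
Stage 3 (policyholder, the balance of probabilities, weight is at least 49): (e) net 71−24=47 < 49 — fails.
  The policyholder does not carry Stage 3.
The insurer prevails.

stage 3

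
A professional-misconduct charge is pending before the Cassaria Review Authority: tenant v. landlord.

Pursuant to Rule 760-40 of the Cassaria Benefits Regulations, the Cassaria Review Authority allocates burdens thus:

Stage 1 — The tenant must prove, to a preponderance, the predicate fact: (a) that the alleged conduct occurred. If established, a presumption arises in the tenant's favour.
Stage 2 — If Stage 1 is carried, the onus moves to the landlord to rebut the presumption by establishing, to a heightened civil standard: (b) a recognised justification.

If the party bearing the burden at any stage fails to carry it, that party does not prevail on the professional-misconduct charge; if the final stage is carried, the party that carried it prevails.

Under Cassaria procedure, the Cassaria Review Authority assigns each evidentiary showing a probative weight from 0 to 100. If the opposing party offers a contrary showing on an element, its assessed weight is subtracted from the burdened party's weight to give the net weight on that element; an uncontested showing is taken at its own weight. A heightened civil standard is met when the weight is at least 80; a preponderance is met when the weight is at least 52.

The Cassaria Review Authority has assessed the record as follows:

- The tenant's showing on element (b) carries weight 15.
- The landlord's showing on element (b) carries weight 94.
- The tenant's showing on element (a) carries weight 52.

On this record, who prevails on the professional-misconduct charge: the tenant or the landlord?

tenant

Stage 1 (tenant, a preponderance, weight is at least 52): (a) 52 ≥ 52 — meets.
  The tenant carries Stage 1; the landlord now bears the burden.
Stage 2 (landlord, a heightened civil standard, weight is at least 80): (b) net 94−15=79 < 80 — fails.
  Not every element is met, so the landlord fails to carry Stage 2.
The tenant prevails.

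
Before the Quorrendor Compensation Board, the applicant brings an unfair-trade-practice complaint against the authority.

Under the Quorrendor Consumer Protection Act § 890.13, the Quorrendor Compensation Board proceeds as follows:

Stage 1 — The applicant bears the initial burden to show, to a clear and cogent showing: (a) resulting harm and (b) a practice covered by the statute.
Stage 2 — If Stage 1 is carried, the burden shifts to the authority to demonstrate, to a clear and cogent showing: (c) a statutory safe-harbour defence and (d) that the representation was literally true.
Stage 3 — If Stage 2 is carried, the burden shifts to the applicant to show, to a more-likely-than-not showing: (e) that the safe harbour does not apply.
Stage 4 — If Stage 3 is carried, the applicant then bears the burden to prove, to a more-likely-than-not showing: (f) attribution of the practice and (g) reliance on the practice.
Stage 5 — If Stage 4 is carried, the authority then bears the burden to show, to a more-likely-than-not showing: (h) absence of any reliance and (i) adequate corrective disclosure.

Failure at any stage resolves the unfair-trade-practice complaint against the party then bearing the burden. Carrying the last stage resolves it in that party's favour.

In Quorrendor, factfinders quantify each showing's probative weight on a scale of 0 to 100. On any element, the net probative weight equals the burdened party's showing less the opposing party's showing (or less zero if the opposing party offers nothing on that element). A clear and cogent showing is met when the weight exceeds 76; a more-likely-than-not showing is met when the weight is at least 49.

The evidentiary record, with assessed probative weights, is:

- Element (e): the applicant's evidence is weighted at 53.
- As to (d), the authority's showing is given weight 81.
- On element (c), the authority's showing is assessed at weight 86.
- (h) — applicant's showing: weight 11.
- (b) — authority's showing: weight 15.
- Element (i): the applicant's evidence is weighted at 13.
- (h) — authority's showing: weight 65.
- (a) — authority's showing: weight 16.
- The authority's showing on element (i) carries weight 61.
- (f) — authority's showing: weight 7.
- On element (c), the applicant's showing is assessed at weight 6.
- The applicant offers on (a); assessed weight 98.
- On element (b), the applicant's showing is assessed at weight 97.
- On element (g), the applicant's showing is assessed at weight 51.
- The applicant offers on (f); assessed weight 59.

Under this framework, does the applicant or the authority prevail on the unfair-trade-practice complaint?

applicant

Stage 1 (applicant, a clear and cogent showing, weight exceeds 76): (a) net 98−16=82 > 76 — meets; (b) net 97−15=82 > 76 — meets.
  All elements met. The burden passes to the authority.
Stage 2 (authority, a clear and cogent showing, weight exceeds 76): (c) net 86−6=80 > 76 — meets; (d) 81 > 76 — meets.
  All elements met. The burden passes to the applicant.
Stage 3 (applicant, a more-likely-than-not showing, weight is at least 49): (e) 53 ≥ 49 — meets.
  Stage 3 carried; the burden remains with the applicant.
Stage 4 (applicant, a more-likely-than-not showing, weight is at least 49): (f) net 59−7=52 ≥ 49 — meets; (g) 51 ≥ 49 — meets.
  The applicant carries Stage 4; the authority now bears the burden.
Stage 5 (authority, a more-likely-than-not showing, weight is at least 49): (h) net 65−11=54 ≥ 49 — meets; (i) net 61−13=48 < 49 — fails.
  Stage 5 not carried; the authority fails its burden.
The analysis ends at Stage 5; the applicant prevails.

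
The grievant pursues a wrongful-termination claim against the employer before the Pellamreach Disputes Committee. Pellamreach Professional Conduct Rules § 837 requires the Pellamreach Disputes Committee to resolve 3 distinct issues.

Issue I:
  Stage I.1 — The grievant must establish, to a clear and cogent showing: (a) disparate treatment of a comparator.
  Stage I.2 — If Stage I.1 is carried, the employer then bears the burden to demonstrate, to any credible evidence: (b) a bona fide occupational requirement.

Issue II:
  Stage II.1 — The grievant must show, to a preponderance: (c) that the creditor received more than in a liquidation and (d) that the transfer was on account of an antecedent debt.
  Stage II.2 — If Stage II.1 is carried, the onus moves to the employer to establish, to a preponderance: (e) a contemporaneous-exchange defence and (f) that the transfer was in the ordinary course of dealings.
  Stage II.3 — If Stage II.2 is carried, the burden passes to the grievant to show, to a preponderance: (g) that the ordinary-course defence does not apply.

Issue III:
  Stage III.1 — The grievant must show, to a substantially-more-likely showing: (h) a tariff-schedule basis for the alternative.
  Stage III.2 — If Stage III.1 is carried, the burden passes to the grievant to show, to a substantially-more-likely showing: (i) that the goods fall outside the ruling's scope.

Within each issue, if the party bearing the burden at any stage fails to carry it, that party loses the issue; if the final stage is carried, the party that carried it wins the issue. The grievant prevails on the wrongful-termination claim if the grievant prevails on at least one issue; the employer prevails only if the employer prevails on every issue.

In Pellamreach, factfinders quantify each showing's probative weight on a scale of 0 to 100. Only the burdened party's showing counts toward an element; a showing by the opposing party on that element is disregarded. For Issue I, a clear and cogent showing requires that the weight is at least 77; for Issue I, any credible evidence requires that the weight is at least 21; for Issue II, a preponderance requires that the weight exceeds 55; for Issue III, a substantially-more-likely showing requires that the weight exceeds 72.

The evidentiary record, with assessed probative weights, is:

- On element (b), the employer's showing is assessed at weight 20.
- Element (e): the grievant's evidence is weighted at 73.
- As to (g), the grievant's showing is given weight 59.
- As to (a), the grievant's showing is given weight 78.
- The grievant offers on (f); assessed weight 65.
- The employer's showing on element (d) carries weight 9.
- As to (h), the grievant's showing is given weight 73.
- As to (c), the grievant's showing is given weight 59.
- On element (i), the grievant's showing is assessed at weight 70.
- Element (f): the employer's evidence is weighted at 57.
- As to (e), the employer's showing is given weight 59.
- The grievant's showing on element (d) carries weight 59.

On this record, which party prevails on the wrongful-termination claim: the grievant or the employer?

grievant

— Issue I —
Stage I.1 (grievant, a clear and cogent showing, weight is at least 77): (a) 78 ≥ 77 — meets.
  Stage I.1 is satisfied; the onus moves to the employer.
Stage I.2 (employer, any credible evidence, weight is at least 21): (b) 20 < 21 — fails.
  The employer does not carry Stage I.2.
So the grievant prevails on this issue.
— Issue II —
Stage II.1 (grievant, a preponderance, weight exceeds 55): (c) 59 > 55 — meets; (d) 59 (employer's 9 disregarded) > 55 — meets.
  Stage II.1 carried; the burden shifts to the employer.
Stage II.2 (employer, a preponderance, weight exceeds 55): (e) 59 (grievant's 73 disregarded) > 55 — meets; (f) 57 (grievant's 65 disregarded) > 55 — meets.
  Stage II.2 is satisfied; the onus moves to the grievant.
Stage II.3 (grievant, a preponderance, weight exceeds 55): (g) 59 > 55 — meets.
  All elements met at the final stage.
All stages carried — the grievant prevails on this issue.
— Issue III —
Stage III.1 (grievant, a substantially-more-likely showing, weight exceeds 72): (h) 73 > 72 — meets.
  All elements met. The grievant retains the burden for Stage III.2.
Stage III.2 (grievant, a substantially-more-likely showing, weight exceeds 72): (i) 70 ≤ 72 — fails.
  Stage III.2 not carried; the grievant fails its burden.
The employer prevails on this issue.
Per-issue: Issue I → grievant; Issue II → grievant; Issue III → employer. The grievant must prevail on at least one issue; overall, the grievant prevails.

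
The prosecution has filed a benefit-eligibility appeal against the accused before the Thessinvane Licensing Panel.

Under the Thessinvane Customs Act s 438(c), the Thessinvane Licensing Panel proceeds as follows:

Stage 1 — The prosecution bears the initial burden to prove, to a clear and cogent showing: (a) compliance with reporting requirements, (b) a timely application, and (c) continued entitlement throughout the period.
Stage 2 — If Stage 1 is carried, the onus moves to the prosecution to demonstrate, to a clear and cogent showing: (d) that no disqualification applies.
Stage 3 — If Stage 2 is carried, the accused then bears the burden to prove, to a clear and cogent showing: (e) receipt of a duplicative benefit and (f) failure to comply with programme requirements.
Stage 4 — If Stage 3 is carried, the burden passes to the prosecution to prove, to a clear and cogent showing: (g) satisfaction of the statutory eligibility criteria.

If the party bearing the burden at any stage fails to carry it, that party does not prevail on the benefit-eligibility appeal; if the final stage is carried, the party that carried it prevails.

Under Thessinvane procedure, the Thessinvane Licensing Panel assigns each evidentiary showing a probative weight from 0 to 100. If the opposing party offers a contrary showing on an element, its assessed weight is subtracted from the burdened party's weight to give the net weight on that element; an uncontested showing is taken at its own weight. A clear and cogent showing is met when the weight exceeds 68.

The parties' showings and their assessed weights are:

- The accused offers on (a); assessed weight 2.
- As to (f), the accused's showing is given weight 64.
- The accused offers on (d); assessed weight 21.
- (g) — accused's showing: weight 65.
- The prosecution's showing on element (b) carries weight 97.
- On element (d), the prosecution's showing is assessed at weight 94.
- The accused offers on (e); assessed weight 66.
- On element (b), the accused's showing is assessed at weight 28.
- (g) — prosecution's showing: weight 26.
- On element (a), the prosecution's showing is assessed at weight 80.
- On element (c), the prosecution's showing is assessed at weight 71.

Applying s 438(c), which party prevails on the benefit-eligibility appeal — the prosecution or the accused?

Stage 1 (prosecution, a clear and cogent showing, weight exceeds 68): (a) net 80−2=78 > 68 — meets; (b) net 97−28=69 > 68 — meets; (c) 71 > 68 — meets.
  Stage 1 is satisfied; the prosecution continues to bear the burden.
Stage 2 (prosecution, a clear and cogent showing, weight exceeds 68): (d) net 94−21=73 > 68 — meets.
  The prosecution carries Stage 2; the accused now bears the burden.
Stage 3 (accused, a clear and cogent showing, weight exceeds 68): (e) 66 ≤ 68 — fails; (f) 64 ≤ 68 — fails.
  Stage 3 not carried; the accused fails its burden.
So the prosecution prevails.

prosecution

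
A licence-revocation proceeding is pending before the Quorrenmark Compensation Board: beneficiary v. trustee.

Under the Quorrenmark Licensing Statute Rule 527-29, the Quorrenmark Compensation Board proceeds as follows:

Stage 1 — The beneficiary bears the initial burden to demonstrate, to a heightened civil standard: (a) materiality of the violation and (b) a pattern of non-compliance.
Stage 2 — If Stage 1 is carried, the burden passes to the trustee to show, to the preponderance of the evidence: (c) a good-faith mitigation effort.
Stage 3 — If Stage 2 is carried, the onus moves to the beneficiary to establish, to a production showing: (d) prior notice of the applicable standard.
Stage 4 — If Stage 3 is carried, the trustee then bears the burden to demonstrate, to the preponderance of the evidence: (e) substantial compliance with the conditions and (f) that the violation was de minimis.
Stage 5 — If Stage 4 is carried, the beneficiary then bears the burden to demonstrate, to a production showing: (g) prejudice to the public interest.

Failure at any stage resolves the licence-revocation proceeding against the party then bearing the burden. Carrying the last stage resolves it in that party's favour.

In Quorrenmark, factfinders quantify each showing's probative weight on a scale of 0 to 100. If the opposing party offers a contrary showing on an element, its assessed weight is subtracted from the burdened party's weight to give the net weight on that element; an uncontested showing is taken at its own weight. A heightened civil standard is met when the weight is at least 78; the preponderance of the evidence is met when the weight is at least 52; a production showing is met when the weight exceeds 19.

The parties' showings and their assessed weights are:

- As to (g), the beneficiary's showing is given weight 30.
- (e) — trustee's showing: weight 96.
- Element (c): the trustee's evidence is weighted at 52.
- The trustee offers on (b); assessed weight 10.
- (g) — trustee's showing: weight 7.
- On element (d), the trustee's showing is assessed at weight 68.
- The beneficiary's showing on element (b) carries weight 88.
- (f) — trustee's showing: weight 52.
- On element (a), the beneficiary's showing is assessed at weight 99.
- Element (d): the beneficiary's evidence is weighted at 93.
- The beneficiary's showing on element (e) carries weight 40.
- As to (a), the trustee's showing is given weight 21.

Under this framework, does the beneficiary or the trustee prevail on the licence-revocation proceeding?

beneficiary

Stage 1 (beneficiary, a heightened civil standard, weight is at least 78): (a) net 99−21=78 ≥ 78 — meets; (b) net 88−10=78 ≥ 78 — meets.
  All elements met. The burden passes to the trustee.
Stage 2 (trustee, the preponderance of the evidence, weight is at least 52): (c) 52 ≥ 52 — meets.
  All elements met. The burden passes to the beneficiary.
Stage 3 (beneficiary, a production showing, weight exceeds 19): (d) net 93−68=25 > 19 — meets.
  Stage 3 carried; the burden shifts to the trustee.
Stage 4 (trustee, the preponderance of the evidence, weight is at least 52): (e) net 96−40=56 ≥ 52 — meets; (f) 52 ≥ 52 — meets.
  The trustee carries Stage 4; the beneficiary now bears the burden.
Stage 5 (beneficiary, a production showing, weight exceeds 19): (g) net 30−7=23 > 19 — meets.
  All elements met at the final stage.
Every stage carried; the beneficiary prevails.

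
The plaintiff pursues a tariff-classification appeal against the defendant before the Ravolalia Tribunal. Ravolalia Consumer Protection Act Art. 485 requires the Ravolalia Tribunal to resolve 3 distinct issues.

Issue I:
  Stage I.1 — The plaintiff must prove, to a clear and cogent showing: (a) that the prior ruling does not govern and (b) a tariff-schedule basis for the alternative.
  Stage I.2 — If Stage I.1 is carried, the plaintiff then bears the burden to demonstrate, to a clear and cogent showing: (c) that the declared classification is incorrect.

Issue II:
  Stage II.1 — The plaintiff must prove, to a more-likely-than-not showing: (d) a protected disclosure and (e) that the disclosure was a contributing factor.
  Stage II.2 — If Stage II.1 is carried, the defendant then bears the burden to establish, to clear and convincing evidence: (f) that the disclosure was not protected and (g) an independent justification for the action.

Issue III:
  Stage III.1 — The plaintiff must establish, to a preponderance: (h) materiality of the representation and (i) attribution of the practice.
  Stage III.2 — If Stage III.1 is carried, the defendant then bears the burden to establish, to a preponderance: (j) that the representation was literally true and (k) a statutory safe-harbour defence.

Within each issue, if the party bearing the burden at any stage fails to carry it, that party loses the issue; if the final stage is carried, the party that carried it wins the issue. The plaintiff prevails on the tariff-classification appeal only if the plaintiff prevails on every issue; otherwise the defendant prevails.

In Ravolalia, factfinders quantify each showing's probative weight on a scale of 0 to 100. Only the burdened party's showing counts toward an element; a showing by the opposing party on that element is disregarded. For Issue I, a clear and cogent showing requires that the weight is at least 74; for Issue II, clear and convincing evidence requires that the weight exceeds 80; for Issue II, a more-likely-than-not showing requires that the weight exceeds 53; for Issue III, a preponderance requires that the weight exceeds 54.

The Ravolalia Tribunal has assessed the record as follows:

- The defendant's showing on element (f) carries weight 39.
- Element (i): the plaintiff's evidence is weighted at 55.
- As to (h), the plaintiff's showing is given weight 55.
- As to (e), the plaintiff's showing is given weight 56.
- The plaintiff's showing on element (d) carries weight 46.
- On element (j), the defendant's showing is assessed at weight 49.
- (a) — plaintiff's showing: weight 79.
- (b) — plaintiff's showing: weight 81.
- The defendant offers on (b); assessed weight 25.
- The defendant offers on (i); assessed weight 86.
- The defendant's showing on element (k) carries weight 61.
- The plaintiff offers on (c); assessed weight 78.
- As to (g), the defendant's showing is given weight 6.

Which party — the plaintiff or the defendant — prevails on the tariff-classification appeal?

— Issue I —
Stage I.1 — burden on plaintiff; standard: a clear and cogent showing (weight is at least 74).
    (a): 79 ≥ 74 [met]
    (b): 81 (defendant's 25 disregarded) ≥ 74 [met]
  All elements met. The plaintiff retains the burden for Stage I.2.
Stage I.2 — burden on plaintiff; standard: a clear and cogent showing (weight is at least 74).
    (c): 78 ≥ 74 [met]
  Stage I.2 carried; the final stage is satisfied.
Every stage carried; the plaintiff prevails on this issue.
— Issue II —
Stage II.1 — burden on plaintiff; standard: a more-likely-than-not showing (weight exceeds 53).
    (d): 46 ≤ 53 [not met]
    (e): 56 > 53 [met]
  The plaintiff does not carry Stage II.1.
So the defendant prevails on this issue.
— Issue III —
Stage III.1 — burden on plaintiff; standard: a preponderance (weight exceeds 54).
    (h): 55 > 54 [met]
    (i): 55 (defendant's 86 disregarded) > 54 [met]
  Stage III.1 carried; the burden shifts to the defendant.
Stage III.2 — burden on defendant; standard: a preponderance (weight exceeds 54).
    (j): 49 ≤ 54 [not met]
    (k): 61 > 54 [met]
  The defendant does not carry Stage III.2.
The plaintiff prevails on this issue.
Per-issue: Issue I → plaintiff; Issue II → defendant; Issue III → plaintiff. The plaintiff must prevail on every issue; overall, the defendant prevails.

defendant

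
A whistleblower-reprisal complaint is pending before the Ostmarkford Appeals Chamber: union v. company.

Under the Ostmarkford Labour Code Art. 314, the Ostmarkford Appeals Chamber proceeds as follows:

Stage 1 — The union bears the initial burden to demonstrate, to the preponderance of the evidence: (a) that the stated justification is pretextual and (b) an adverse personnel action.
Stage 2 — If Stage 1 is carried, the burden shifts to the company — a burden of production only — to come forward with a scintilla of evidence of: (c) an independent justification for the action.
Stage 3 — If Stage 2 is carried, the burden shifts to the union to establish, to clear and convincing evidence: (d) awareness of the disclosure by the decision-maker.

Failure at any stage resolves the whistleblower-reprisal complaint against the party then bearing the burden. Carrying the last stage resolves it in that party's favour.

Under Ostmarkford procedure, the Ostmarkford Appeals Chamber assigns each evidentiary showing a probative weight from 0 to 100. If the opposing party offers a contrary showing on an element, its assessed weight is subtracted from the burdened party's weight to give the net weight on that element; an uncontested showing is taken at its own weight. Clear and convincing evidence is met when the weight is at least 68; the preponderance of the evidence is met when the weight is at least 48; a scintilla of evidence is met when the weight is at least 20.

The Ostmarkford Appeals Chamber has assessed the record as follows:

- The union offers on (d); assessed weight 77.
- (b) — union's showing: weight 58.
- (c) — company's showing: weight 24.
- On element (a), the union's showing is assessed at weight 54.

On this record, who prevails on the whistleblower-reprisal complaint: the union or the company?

Stage 1 (union, the preponderance of the evidence, weight is at least 48): (a) 54 ≥ 48 — meets; (b) 58 ≥ 48 — meets.
  The union carries Stage 1; the company now bears the burden.
Stage 2 (company, a scintilla of evidence, weight is at least 20): (c) 24 ≥ 20 — meets.
  The company carries Stage 2; the union now bears the burden.
Stage 3 (union, clear and convincing evidence, weight is at least 68): (d) 77 ≥ 68 — meets.
  All elements met at the final stage.
All stages carried — the union prevails.

union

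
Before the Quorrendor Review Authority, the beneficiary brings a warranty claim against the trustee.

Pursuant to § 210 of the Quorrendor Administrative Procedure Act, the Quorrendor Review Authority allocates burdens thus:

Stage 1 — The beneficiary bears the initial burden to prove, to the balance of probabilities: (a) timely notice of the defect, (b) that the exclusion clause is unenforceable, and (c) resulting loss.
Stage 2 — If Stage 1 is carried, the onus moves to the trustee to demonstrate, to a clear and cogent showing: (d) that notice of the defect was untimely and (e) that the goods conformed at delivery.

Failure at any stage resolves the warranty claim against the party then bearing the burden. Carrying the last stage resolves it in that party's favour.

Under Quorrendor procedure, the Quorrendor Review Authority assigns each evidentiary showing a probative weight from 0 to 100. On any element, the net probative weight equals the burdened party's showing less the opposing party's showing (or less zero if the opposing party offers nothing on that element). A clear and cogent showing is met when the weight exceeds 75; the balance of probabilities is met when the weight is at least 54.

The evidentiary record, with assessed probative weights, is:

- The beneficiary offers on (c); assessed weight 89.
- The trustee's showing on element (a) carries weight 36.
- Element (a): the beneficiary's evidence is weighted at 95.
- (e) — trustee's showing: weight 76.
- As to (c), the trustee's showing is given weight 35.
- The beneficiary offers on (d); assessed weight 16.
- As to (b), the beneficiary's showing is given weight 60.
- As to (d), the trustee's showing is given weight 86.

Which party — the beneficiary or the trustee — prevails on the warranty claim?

beneficiary

At Stage 1 the beneficiary must meet the balance of probabilities (weight is at least 54): on (a) the weight is 95 less the opposing 36 gives net 59, ≥ 54, so (a) meets the standard; on (b) the weight is 60, which does reach 54, so (b) meets the standard; on (c) the weight is 89 less the opposing 35 gives net 54, which does reach 54, so (c) meets the standard.
  Stage 1 is satisfied; the onus moves to the trustee.
At Stage 2 the trustee must meet a clear and cogent showing (weight exceeds 75): on (d) the weight is 86 less the opposing 16 gives net 70, ≤ 75, so (d) does not meet the standard; on (e) the weight is 76, > 75, so (e) meets the standard.
  Not every element is met, so the trustee fails to carry Stage 2.
The beneficiary prevails.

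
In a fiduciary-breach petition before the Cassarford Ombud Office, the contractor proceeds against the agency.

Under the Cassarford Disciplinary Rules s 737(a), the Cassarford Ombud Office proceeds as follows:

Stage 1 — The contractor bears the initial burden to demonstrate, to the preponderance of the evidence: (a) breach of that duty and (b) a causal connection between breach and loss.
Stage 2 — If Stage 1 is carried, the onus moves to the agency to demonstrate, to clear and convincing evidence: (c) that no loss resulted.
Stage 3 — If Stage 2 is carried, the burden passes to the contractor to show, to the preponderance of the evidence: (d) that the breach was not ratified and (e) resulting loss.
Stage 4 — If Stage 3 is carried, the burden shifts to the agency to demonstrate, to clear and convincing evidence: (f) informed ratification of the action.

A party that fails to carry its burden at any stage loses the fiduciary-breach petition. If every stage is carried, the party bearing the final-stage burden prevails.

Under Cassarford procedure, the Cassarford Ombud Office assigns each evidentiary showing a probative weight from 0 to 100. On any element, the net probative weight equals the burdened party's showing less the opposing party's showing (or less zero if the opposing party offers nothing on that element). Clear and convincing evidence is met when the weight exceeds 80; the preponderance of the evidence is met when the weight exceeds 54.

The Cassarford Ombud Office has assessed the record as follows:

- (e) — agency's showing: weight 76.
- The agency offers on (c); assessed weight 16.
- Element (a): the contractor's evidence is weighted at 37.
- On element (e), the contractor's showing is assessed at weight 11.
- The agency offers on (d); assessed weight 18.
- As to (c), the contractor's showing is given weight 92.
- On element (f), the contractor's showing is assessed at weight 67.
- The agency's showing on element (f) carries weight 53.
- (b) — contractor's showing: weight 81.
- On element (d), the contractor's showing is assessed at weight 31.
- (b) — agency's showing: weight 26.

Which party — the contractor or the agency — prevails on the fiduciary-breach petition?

agency

Stage 1 (contractor, the preponderance of the evidence, weight exceeds 54): (a) 37 ≤ 54 — fails; (b) net 81−26=55 > 54 — meets.
  Not every element is met, so the contractor fails to carry Stage 1.
The agency prevails.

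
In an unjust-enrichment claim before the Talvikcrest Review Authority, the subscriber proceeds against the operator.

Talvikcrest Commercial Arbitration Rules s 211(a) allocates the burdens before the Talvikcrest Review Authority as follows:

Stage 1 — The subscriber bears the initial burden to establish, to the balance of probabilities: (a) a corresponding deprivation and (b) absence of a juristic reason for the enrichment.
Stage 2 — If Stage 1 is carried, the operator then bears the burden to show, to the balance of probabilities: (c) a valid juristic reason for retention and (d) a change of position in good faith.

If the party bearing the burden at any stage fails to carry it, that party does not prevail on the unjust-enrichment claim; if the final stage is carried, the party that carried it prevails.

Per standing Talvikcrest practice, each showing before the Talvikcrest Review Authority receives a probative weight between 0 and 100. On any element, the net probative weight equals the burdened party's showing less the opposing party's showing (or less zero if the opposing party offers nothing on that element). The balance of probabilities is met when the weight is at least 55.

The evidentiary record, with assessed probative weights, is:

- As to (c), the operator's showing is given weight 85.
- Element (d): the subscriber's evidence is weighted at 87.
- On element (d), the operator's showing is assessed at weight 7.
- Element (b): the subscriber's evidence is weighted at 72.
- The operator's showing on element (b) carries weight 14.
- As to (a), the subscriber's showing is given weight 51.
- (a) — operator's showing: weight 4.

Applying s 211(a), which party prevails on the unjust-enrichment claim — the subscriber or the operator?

At Stage 1 the subscriber must meet the balance of probabilities (weight is at least 55): on (a) the weight is 51 less the opposing 4 gives net 47, which does not reach 55, so (a) does not meet the standard; on (b) the weight is 72 less the opposing 14 gives net 58, ≥ 55, so (b) meets the standard.
  Not every element is met, so the subscriber fails to carry Stage 1.
The operator prevails.

operator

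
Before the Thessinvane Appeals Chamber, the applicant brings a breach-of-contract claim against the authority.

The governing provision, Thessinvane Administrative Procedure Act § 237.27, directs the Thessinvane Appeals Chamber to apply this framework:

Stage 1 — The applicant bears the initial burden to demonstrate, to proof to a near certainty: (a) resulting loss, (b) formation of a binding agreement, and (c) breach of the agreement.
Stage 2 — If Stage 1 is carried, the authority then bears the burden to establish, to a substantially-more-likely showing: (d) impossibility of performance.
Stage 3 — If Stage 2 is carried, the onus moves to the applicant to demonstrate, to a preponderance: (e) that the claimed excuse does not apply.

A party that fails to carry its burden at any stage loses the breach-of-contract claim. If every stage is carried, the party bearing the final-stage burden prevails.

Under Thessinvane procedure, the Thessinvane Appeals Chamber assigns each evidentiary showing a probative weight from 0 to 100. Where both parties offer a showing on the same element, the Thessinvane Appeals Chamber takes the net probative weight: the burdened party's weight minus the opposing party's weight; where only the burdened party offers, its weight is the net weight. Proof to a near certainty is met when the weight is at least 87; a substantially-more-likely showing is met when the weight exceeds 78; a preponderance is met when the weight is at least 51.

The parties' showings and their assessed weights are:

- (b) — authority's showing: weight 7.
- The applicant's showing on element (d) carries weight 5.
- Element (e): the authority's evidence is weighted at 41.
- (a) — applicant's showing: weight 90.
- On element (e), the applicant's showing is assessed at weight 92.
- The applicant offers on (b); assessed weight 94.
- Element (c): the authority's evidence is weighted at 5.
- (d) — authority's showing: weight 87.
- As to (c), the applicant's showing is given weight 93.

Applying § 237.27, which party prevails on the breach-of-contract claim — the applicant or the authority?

applicant

Stage 1 (applicant, proof to a near certainty, weight is at least 87): (a) 90 ≥ 87 — meets; (b) net 94−7=87 ≥ 87 — meets; (c) net 93−5=88 ≥ 87 — meets.
  The applicant carries Stage 1; the authority now bears the burden.
Stage 2 (authority, a substantially-more-likely showing, weight exceeds 78): (d) net 87−5=82 > 78 — meets.
  Stage 2 carried; the burden shifts to the applicant.
Stage 3 (applicant, a preponderance, weight is at least 51): (e) net 92−41=51 ≥ 51 — meets.
  The applicant carries the last stage.
With every stage satisfied, the applicant prevails.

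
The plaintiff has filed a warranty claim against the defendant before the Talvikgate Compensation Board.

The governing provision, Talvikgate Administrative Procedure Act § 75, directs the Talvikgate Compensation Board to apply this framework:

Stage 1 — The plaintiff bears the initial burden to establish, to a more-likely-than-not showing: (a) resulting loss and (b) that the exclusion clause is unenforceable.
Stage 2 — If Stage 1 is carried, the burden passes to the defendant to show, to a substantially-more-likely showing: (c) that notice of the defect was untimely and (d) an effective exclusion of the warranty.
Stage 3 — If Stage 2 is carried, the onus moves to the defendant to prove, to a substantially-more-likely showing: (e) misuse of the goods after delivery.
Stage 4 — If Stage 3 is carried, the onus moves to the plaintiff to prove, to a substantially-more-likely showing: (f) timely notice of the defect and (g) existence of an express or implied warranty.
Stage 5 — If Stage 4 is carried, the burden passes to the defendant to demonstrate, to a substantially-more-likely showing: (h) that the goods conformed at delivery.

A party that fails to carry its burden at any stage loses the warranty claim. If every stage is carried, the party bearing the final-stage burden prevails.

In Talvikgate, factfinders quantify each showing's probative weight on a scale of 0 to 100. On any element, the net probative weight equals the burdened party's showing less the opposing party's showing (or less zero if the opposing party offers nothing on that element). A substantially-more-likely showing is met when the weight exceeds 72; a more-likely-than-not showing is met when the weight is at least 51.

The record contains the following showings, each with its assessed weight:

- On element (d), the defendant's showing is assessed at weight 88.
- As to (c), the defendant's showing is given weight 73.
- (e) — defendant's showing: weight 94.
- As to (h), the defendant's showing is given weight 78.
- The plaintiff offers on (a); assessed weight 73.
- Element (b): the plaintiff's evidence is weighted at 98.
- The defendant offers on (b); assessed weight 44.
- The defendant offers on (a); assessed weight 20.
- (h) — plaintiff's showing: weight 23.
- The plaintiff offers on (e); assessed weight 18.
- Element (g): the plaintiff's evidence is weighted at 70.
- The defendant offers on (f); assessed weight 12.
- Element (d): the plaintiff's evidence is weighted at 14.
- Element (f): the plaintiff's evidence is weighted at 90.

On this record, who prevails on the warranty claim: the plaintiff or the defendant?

defendant

Stage 1 — burden on plaintiff; standard: a more-likely-than-not showing (weight is at least 51).
    (a): 73 − 20 = 53 ≥ 51 [met]
    (b): 98 − 44 = 54 ≥ 51 [met]
  Stage 1 is satisfied; the onus moves to the defendant.
Stage 2 — burden on defendant; standard: a substantially-more-likely showing (weight exceeds 72).
    (c): 73 > 72 [met]
    (d): 88 − 14 = 74 > 72 [met]
  Stage 2 carried; the burden remains with the defendant.
Stage 3 — burden on defendant; standard: a substantially-more-likely showing (weight exceeds 72).
    (e): 94 − 18 = 76 > 72 [met]
  Stage 3 carried; the burden shifts to the plaintiff.
Stage 4 — burden on plaintiff; standard: a substantially-more-likely showing (weight exceeds 72).
    (f): 90 − 12 = 78 > 72 [met]
    (g): 70 ≤ 72 [not met]
  Not every element is met, so the plaintiff fails to carry Stage 4.
So the defendant prevails.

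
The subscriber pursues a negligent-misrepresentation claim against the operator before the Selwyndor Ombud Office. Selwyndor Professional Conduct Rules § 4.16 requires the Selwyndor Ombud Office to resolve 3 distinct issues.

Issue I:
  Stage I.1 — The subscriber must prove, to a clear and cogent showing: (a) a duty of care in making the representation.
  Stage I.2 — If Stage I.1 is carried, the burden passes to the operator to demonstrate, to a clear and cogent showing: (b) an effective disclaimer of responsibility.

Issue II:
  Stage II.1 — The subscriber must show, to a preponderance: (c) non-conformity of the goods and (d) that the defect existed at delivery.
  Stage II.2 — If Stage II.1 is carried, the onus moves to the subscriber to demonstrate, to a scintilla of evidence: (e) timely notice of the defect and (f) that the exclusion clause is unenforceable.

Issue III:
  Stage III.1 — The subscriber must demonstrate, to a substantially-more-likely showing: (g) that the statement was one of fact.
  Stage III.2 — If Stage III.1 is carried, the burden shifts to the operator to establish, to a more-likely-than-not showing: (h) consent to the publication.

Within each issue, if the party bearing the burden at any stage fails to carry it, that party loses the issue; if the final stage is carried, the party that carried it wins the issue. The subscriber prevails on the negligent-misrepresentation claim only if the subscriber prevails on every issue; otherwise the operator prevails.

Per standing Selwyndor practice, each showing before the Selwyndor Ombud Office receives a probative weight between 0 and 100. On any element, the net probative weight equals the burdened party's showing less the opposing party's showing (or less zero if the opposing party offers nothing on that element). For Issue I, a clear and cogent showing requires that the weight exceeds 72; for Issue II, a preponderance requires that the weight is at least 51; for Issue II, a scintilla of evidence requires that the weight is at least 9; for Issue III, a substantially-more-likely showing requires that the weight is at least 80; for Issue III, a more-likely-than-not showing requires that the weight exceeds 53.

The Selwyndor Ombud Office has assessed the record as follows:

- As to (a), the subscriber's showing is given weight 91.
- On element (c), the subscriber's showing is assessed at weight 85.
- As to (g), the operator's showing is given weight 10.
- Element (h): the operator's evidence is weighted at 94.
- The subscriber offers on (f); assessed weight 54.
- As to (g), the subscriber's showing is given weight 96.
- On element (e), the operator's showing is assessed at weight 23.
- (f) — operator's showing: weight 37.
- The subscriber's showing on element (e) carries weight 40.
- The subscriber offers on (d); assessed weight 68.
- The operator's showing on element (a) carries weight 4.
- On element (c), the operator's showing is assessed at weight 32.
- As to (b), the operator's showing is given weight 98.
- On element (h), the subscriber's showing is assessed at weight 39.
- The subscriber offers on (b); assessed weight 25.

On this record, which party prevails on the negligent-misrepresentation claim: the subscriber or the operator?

operator

— Issue I —
Stage I.1 — burden on subscriber; standard: a clear and cogent showing (weight exceeds 72).
    (a): 91 − 4 = 87 > 72 [met]
  Stage I.1 is satisfied; the onus moves to the operator.
Stage I.2 — burden on operator; standard: a clear and cogent showing (weight exceeds 72).
    (b): 98 − 25 = 73 > 72 [met]
  All elements met at the final stage.
With every stage satisfied, the operator prevails on this issue.
— Issue II —
Stage II.1 (subscriber, a preponderance, weight is at least 51): (c) net 85−32=53 ≥ 51 — meets; (d) 68 ≥ 51 — meets.
  Stage II.1 carried; the burden remains with the subscriber.
Stage II.2 (subscriber, a scintilla of evidence, weight is at least 9): (e) net 40−23=17 ≥ 9 — meets; (f) net 54−37=17 ≥ 9 — meets.
  The subscriber carries the last stage.
Every stage carried; the subscriber prevails on this issue.
— Issue III —
Stage III.1 — burden on subscriber; standard: a substantially-more-likely showing (weight is at least 80).
    (g): 96 − 10 = 86 ≥ 80 [met]
  All elements met. The burden passes to the operator.
Stage III.2 — burden on operator; standard: a more-likely-than-not showing (weight exceeds 53).
    (h): 94 − 39 = 55 > 53 [met]
  Stage III.2 carried; the final stage is satisfied.
Every stage carried; the operator prevails on this issue.
Per-issue: Issue I → operator; Issue II → subscriber; Issue III → operator. The subscriber must prevail on every issue; overall, the operator prevails.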